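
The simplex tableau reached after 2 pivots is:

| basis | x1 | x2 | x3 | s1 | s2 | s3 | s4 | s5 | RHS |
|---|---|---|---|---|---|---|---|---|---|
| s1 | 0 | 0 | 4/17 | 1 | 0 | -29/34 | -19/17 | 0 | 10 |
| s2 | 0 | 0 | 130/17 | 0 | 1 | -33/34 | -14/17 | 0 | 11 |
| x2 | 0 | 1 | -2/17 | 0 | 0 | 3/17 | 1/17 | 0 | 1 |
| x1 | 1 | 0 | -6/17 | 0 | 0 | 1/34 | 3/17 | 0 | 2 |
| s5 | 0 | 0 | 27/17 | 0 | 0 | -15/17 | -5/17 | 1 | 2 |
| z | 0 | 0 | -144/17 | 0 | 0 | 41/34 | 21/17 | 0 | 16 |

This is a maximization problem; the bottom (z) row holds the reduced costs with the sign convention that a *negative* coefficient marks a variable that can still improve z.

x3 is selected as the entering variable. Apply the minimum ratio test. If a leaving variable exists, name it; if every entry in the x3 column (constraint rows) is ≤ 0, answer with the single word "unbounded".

Ratios: row 1 (s1): 10/(4/17) = 85/2; row 2 (s2): 11/(130/17) = 187/130; row 3 (x2): entry -2/17 ≤ 0, skip; row 4 (x1): entry -6/17 ≤ 0, skip; row 5 (s5): 2/(27/17) = 34/27.
Minimum ratio is in the s5 row, so s5 leaves.

s5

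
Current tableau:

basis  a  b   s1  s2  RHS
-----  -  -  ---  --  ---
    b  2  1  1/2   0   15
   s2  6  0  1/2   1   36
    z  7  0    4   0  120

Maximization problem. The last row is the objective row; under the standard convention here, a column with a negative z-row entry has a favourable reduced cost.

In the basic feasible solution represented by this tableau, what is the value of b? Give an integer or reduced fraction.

15

b is basic (row 1); its value is the RHS of that row: 15.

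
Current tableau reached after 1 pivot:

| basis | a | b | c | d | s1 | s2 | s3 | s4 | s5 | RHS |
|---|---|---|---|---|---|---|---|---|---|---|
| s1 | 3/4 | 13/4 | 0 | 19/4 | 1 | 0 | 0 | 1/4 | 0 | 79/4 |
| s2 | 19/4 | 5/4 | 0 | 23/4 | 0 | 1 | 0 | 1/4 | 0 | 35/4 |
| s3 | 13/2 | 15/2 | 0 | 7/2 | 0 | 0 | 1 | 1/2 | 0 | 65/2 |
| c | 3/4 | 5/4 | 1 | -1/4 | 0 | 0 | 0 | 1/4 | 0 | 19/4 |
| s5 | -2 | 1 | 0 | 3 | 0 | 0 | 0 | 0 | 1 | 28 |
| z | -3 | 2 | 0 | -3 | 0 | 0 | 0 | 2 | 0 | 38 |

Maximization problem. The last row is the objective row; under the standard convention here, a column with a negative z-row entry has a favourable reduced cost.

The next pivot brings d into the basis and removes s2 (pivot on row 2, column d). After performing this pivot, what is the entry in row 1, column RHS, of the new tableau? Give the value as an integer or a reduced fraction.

288/23

Pivot element is row 2, column d: 23/4.
Normalize row 2: new (row 2, RHS) = (35/4)/(23/4) = 35/23.
row 1 ← row 1 − (19/4)·(new row 2): 79/4 − (19/4)·(35/23) = 288/23.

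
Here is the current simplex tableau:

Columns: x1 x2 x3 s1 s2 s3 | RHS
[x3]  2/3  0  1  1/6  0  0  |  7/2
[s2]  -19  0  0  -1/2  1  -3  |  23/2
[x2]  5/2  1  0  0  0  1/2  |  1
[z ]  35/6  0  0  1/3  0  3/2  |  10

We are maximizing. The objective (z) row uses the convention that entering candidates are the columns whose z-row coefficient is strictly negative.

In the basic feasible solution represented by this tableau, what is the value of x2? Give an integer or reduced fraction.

1

x2 is basic (row 3); its value is the RHS of that row: 1.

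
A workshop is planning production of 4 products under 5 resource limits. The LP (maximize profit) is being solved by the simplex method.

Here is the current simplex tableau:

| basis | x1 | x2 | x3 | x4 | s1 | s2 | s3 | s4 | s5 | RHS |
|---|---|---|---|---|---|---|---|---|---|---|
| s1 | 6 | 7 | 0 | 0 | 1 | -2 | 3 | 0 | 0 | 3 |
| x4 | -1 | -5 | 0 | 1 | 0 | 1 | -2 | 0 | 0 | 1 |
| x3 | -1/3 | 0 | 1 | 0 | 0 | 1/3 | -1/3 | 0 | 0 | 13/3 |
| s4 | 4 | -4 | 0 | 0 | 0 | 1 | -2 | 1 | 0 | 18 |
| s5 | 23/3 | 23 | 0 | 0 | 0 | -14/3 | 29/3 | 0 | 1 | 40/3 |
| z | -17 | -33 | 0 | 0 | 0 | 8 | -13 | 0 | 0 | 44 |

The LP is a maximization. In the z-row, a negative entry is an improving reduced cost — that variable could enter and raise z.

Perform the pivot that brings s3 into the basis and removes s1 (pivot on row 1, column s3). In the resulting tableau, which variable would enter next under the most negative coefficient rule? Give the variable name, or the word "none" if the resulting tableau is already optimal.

Pivot element 3. New z-row = old z-row − (-13)·(row 1/3).
Updated z-row coefficients: x1: 9, x2: -8/3, x3: 0, x4: 0, s1: 13/3, s2: -2/3, s3: 0, s4: 0, s5: 0.
The most negative is -8/3 in column x2, so x2 would enter next.

x2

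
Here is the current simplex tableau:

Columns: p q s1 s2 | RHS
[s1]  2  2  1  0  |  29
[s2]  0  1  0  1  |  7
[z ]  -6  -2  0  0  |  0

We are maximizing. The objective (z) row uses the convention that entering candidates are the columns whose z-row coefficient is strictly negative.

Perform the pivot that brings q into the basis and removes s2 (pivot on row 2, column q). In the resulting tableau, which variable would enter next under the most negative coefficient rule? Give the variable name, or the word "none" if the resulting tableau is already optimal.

p

Pivot element 1. New z-row = old z-row − (-2)·(row 2/1).
Updated z-row coefficients: p: -6, q: 0, s1: 0, s2: 2.
The most negative is -6 in column p, so p would enter next.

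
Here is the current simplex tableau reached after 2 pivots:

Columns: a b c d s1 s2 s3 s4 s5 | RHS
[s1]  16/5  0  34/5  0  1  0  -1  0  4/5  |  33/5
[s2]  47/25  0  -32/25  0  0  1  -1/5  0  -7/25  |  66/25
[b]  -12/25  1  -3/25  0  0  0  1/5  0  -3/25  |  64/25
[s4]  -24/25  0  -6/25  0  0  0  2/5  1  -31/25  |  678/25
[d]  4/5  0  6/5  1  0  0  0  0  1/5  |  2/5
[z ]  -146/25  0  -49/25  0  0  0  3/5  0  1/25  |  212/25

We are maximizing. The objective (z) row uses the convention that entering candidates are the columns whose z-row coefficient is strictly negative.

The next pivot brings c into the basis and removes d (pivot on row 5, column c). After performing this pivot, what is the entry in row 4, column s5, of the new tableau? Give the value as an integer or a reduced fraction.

Pivot element is row 5, column c: 6/5.
Normalize row 5: new (row 5, s5) = (1/5)/(6/5) = 1/6.
row 4 ← row 4 − (-6/25)·(new row 5): -31/25 − (-6/25)·(1/6) = -6/5.

-6/5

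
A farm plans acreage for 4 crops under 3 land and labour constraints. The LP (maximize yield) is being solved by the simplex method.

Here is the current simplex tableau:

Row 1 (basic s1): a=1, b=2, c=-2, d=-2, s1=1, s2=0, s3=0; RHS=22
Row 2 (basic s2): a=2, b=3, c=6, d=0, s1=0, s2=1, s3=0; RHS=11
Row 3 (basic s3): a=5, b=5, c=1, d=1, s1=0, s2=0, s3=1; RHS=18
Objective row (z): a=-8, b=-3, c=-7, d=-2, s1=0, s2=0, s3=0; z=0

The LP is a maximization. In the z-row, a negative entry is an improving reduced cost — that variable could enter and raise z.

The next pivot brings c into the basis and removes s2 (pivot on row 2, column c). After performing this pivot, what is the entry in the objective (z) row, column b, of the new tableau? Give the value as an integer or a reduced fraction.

1/2

Pivot element is row 2, column c: 6.
Normalize row 2: new (row 2, b) = 3/6 = 1/2.
z-row ← z-row − (-7)·(new row 2): -3 − (-7)·(1/2) = 1/2.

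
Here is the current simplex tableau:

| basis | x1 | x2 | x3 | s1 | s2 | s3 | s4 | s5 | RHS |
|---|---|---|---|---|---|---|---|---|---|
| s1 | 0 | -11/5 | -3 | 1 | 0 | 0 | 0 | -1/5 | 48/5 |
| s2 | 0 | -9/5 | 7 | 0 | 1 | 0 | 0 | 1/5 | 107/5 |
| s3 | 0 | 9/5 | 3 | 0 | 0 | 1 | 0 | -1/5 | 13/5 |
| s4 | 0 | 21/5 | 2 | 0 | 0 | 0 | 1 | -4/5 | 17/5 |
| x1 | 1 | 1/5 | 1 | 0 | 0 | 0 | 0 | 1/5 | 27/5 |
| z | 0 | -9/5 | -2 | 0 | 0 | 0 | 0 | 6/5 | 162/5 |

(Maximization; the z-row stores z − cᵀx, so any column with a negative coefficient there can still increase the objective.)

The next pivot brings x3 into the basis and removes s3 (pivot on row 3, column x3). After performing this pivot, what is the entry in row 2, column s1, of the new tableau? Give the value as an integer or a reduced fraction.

0

Pivot element is row 3, column x3: 3.
Normalize row 3: new (row 3, s1) = 0/3 = 0.
row 2 ← row 2 − 7·(new row 3): 0 − 7·0 = 0.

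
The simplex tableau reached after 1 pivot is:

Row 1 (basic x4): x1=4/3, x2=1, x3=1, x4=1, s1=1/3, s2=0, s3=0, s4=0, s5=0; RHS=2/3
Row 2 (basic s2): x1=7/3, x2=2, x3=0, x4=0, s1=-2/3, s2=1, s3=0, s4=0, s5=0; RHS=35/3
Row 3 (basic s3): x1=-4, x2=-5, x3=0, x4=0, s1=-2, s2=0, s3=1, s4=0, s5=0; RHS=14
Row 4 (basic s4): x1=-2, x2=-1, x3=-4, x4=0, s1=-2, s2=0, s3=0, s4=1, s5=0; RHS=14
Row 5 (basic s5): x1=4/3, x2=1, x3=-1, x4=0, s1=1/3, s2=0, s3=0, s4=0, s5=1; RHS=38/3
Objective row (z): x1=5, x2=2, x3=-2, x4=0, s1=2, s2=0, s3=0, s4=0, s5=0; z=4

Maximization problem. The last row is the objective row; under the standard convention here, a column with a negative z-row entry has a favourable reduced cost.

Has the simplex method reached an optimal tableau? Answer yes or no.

no

Column x3 has objective-row coefficient -2, which is negative; an improving pivot exists, so not yet optimal.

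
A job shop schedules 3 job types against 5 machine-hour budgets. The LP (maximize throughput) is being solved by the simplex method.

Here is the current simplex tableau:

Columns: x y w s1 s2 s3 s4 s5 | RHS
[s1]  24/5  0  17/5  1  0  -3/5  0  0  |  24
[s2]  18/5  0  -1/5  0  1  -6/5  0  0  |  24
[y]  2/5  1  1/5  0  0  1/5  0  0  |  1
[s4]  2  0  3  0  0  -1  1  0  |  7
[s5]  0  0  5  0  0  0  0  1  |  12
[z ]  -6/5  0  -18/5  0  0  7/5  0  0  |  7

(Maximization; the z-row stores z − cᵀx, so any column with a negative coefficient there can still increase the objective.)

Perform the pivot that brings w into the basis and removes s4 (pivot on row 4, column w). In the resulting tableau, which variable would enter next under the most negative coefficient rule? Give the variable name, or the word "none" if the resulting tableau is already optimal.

Pivot element 3. New z-row = old z-row − (-18/5)·(row 4/3).
Updated z-row coefficients: x: 6/5, y: 0, w: 0, s1: 0, s2: 0, s3: 1/5, s4: 6/5, s5: 0.
No coefficient is strictly negative; the tableau after this pivot is optimal.

none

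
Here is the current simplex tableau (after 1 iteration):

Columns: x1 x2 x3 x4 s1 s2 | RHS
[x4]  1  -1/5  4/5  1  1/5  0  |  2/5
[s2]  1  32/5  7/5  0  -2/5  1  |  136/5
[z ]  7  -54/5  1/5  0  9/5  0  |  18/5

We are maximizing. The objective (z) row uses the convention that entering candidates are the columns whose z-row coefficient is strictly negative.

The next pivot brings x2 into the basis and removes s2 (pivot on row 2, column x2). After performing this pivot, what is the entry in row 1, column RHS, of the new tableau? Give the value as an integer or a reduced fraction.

5/4

Pivot element is row 2, column x2: 32/5.
Normalize row 2: new (row 2, RHS) = (136/5)/(32/5) = 17/4.
row 1 ← row 1 − (-1/5)·(new row 2): 2/5 − (-1/5)·(17/4) = 5/4.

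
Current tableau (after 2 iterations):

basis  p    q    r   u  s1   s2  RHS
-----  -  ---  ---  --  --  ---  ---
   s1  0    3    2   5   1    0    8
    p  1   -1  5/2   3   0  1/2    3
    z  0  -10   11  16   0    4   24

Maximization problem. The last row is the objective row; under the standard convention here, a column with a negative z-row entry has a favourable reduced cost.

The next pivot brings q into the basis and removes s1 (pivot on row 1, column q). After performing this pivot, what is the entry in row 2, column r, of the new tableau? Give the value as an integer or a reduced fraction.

19/6

Pivot element is row 1, column q: 3.
Normalize row 1: new (row 1, r) = 2/3 = 2/3.
row 2 ← row 2 − (-1)·(new row 1): 5/2 − (-1)·(2/3) = 19/6.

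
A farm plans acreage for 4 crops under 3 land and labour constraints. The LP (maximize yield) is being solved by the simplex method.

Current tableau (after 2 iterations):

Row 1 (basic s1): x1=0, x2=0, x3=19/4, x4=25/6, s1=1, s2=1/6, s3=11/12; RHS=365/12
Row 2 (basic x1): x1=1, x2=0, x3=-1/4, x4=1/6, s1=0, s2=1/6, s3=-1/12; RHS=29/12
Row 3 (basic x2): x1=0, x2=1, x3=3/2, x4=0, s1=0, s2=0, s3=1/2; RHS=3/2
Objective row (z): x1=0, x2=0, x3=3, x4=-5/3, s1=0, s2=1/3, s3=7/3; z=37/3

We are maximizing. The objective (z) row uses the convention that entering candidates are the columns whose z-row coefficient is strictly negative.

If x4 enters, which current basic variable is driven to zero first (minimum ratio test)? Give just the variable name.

Ratios: row 1 (s1): (365/12)/(25/6) = 73/10; row 2 (x1): (29/12)/(1/6) = 29/2; row 3 (x2): entry 0 ≤ 0, skip.
Minimum ratio 73/10 is in the s1 row, so s1 leaves.

s1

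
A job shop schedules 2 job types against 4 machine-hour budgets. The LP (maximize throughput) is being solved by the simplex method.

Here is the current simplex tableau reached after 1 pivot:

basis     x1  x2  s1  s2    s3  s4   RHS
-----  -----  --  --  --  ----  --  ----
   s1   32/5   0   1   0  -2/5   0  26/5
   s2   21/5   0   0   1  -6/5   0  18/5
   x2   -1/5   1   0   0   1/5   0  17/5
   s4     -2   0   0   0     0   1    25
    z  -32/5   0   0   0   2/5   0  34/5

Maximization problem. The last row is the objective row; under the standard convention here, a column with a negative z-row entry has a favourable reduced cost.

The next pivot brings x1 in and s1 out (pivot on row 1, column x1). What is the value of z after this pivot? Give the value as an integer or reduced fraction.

Minimum ratio for x1: (26/5)/(32/5) = 13/16.
z changes by −(z-row coeff of x1)·ratio = −(-32/5)·(13/16) = 26/5.
New z = 34/5 + (26/5) = 12.

12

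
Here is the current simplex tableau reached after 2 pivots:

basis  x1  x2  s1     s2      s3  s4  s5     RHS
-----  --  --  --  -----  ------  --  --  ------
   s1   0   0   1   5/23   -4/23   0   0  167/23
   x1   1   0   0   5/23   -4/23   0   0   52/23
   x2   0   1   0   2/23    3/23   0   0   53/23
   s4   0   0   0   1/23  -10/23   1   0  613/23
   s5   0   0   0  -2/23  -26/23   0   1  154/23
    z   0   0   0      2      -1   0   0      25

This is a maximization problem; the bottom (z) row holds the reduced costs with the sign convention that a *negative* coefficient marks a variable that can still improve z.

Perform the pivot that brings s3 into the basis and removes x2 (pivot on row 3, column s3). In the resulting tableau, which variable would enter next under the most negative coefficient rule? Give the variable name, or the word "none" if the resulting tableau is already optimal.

Pivot element 3/23. New z-row = old z-row − (-1)·(row 3/(3/23)).
Updated z-row coefficients: x1: 0, x2: 23/3, s1: 0, s2: 8/3, s3: 0, s4: 0, s5: 0.
No coefficient is strictly negative; the tableau after this pivot is optimal.

none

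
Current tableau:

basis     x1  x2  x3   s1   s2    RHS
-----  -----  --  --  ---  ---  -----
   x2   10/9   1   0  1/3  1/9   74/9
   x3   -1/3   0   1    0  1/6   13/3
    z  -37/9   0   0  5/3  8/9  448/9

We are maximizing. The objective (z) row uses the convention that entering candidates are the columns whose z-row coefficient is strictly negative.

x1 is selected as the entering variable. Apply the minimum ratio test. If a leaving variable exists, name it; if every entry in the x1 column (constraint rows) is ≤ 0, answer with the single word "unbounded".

x2

Ratios: row 1 (x2): (74/9)/(10/9) = 37/5; row 2 (x3): entry -1/3 ≤ 0, skip.
Minimum ratio is in the x2 row, so x2 leaves.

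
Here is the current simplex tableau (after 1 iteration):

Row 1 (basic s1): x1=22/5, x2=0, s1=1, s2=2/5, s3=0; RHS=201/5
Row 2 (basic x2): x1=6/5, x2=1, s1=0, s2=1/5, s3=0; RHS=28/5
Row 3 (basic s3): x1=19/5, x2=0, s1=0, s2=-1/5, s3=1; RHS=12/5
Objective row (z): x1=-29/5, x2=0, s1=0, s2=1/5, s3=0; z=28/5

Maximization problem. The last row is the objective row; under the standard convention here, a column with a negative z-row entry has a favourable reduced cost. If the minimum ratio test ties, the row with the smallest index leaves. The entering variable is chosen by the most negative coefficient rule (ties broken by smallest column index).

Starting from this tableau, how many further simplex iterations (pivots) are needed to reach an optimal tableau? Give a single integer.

2

pivot: x1 in, s3 out → z = 176/19
pivot: s2 in, x2 out → z = 56/5
No improving column remains; optimal.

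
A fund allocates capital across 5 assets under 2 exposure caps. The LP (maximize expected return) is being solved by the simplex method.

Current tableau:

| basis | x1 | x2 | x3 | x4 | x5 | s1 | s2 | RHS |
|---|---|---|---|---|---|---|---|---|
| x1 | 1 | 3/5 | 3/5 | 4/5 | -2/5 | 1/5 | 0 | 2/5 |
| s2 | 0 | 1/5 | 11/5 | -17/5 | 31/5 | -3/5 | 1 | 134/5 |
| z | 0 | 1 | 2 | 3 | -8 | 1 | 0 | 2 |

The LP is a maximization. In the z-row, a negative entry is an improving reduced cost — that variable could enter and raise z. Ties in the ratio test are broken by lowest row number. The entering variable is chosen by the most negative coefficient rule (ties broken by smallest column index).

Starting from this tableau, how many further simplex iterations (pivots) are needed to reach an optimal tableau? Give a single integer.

pivot: x5 in, s2 out → z = 1134/31
pivot: x4 in, x1 out → z = 125/3
No improving column remains; optimal.

2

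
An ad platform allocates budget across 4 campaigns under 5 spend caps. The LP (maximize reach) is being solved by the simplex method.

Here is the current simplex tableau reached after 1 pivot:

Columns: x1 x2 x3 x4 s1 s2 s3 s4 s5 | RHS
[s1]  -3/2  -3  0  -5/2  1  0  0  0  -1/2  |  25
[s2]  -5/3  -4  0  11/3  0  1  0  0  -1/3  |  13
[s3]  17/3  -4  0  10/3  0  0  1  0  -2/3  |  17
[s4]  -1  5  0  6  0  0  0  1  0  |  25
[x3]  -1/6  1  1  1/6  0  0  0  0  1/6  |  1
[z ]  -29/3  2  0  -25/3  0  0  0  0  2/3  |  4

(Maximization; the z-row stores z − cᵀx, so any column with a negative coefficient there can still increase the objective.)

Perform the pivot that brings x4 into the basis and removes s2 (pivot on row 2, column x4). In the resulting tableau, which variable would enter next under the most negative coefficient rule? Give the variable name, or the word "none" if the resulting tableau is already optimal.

x1

Pivot element 11/3. New z-row = old z-row − (-25/3)·(row 2/(11/3)).
Updated z-row coefficients: x1: -148/11, x2: -78/11, x3: 0, x4: 0, s1: 0, s2: 25/11, s3: 0, s4: 0, s5: -1/11.
The most negative is -148/11 in column x1, so x1 would enter next.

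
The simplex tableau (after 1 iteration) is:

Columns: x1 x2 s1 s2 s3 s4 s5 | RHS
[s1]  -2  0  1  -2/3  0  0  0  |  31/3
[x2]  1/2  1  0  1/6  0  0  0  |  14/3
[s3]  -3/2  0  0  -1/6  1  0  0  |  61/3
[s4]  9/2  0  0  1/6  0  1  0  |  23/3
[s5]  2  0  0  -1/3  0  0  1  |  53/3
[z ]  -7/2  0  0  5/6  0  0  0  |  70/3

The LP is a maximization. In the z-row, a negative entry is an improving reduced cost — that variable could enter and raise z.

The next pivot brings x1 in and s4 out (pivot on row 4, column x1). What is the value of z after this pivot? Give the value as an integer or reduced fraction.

Minimum ratio for x1: (23/3)/(9/2) = 46/27.
z changes by −(z-row coeff of x1)·ratio = −(-7/2)·(46/27) = 161/27.
New z = 70/3 + (161/27) = 791/27.

791/27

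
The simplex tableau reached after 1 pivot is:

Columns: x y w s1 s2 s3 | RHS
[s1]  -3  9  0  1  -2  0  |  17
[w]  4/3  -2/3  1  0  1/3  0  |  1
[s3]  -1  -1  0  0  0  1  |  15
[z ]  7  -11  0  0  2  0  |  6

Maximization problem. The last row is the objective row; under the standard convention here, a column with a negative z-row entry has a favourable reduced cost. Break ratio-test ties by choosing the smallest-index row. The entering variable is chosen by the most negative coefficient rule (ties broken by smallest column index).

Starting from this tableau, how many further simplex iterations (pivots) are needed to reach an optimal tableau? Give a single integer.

pivot: y in, s1 out → z = 241/9
pivot: s2 in, w out → z = 161/5
No improving column remains; optimal.

2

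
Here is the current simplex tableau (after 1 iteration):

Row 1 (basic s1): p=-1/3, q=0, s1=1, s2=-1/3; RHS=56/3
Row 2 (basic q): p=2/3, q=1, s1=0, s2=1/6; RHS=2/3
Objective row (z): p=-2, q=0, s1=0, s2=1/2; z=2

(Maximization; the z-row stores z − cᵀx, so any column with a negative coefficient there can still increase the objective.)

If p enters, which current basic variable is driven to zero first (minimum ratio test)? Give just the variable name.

q

Ratios: row 1 (s1): entry -1/3 ≤ 0, skip; row 2 (q): (2/3)/(2/3) = 1.
Minimum ratio 1 is in the q row, so q leaves.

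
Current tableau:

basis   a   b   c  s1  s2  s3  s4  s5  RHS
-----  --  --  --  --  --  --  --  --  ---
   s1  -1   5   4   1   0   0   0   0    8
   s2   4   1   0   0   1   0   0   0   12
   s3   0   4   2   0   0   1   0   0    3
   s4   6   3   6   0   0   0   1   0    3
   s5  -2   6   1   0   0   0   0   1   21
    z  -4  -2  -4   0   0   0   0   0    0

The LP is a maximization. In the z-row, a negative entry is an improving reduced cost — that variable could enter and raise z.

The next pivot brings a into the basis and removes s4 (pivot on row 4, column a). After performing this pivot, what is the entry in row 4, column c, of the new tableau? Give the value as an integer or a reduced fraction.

1

Pivot element is row 4, column a: 6.
Normalize row 4: new (row 4, c) = 6/6 = 1.
Row 4 is the pivot row, so the entry is 1.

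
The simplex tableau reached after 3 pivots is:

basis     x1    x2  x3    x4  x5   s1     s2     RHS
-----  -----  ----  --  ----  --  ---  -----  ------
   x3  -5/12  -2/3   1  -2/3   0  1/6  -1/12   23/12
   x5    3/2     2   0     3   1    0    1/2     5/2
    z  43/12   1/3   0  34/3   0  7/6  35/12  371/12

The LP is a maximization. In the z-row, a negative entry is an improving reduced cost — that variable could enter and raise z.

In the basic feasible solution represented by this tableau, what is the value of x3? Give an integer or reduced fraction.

23/12

x3 is basic (row 1); its value is the RHS of that row: 23/12.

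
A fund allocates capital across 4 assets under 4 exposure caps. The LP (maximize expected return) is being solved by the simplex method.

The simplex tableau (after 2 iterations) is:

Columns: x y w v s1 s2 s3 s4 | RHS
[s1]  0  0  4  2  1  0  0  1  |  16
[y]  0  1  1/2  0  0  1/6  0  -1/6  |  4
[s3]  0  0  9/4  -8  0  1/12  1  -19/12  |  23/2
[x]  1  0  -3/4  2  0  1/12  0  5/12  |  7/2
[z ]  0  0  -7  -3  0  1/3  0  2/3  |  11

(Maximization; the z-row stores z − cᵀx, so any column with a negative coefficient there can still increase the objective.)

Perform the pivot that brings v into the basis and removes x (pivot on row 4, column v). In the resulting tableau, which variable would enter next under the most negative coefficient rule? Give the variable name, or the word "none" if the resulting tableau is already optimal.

Pivot element 2. New z-row = old z-row − (-3)·(row 4/2).
Updated z-row coefficients: x: 3/2, y: 0, w: -65/8, v: 0, s1: 0, s2: 11/24, s3: 0, s4: 31/24.
The most negative is -65/8 in column w, so w would enter next.

w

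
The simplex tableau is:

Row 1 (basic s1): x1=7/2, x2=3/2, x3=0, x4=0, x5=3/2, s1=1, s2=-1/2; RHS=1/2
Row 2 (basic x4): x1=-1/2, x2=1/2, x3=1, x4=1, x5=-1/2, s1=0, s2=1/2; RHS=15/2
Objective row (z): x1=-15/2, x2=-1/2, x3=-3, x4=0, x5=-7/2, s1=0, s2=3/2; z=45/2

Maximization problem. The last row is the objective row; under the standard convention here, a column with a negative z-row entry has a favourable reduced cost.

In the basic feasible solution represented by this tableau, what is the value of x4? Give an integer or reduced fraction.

15/2

x4 is basic (row 2); its value is the RHS of that row: 15/2.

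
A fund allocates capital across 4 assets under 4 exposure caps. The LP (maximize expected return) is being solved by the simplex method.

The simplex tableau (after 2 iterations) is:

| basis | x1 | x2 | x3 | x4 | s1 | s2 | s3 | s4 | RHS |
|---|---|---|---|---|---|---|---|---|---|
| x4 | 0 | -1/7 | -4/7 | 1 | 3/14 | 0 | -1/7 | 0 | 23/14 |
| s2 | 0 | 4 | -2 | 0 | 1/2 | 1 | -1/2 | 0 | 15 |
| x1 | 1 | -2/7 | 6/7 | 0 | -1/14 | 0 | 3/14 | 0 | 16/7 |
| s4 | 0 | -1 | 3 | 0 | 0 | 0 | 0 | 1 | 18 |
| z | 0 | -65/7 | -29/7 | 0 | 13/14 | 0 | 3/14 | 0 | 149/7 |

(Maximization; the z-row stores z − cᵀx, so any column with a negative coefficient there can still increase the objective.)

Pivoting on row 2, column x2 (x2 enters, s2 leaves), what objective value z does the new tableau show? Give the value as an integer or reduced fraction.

1571/28

Minimum ratio for x2: 15/4 = 15/4.
z changes by −(z-row coeff of x2)·ratio = −(-65/7)·(15/4) = 975/28.
New z = 149/7 + (975/28) = 1571/28.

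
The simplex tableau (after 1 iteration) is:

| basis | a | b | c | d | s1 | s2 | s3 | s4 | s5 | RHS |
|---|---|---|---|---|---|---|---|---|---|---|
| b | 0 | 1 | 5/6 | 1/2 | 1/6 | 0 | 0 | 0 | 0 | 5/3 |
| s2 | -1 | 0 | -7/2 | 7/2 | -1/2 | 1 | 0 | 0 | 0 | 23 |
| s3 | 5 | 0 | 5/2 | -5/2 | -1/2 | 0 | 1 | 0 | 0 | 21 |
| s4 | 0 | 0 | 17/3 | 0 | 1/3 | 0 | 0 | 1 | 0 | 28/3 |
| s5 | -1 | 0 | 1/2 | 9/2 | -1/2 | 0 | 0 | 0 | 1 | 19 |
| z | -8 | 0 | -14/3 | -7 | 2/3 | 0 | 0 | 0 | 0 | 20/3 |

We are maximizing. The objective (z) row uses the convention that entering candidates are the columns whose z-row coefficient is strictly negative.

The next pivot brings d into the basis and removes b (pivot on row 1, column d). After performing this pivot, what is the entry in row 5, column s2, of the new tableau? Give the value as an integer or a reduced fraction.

0

Pivot element is row 1, column d: 1/2.
Normalize row 1: new (row 1, s2) = 0/(1/2) = 0.
row 5 ← row 5 − (9/2)·(new row 1): 0 − (9/2)·0 = 0.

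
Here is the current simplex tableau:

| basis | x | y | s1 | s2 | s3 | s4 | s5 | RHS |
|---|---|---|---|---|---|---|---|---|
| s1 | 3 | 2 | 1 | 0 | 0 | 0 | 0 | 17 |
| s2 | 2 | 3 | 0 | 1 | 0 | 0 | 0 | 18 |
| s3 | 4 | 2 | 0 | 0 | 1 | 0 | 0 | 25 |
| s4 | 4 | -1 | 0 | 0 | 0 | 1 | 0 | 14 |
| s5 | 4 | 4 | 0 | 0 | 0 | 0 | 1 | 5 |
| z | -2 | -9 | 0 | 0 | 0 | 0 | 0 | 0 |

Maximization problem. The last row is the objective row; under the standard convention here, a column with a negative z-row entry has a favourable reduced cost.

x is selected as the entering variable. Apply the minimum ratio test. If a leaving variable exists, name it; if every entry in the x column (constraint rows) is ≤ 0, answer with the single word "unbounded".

Ratios: row 1 (s1): 17/3 = 17/3; row 2 (s2): 18/2 = 9; row 3 (s3): 25/4 = 25/4; row 4 (s4): 14/4 = 7/2; row 5 (s5): 5/4 = 5/4.
Minimum ratio is in the s5 row, so s5 leaves.

s5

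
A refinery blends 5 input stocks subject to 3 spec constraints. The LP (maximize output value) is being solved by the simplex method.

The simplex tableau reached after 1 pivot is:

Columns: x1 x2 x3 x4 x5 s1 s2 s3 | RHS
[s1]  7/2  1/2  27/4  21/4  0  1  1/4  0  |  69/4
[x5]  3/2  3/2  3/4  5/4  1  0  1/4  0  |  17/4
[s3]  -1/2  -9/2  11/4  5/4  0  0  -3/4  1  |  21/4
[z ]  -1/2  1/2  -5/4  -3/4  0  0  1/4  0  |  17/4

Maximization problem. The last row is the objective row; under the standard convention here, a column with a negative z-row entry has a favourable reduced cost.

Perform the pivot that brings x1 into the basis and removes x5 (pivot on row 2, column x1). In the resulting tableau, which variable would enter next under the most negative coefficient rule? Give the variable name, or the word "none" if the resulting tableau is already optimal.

x3

Pivot element 3/2. New z-row = old z-row − (-1/2)·(row 2/(3/2)).
Updated z-row coefficients: x1: 0, x2: 1, x3: -1, x4: -1/3, x5: 1/3, s1: 0, s2: 1/3, s3: 0.
The most negative is -1 in column x3, so x3 would enter next.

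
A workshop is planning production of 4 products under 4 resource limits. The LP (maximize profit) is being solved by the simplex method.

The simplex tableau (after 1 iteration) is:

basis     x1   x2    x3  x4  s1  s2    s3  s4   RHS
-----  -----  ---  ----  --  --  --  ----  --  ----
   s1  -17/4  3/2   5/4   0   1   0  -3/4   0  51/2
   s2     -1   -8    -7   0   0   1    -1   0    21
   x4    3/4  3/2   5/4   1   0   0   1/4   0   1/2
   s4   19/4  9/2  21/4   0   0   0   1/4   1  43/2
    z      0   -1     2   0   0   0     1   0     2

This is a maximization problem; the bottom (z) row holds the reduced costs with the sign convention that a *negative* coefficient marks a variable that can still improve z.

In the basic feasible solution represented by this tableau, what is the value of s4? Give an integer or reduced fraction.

s4 is basic (row 4); its value is the RHS of that row: 43/2.

43/2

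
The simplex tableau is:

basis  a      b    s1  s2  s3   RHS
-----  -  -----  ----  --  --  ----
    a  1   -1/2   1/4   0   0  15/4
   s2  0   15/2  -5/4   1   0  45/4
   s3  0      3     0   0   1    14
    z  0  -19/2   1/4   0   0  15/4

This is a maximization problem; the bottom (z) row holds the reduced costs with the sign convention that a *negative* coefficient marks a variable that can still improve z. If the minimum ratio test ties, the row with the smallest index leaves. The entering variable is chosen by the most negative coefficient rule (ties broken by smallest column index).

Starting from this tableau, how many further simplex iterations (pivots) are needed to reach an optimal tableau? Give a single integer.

pivot: b in, s2 out → z = 18
pivot: s1 in, s3 out → z = 130/3
No improving column remains; optimal.

2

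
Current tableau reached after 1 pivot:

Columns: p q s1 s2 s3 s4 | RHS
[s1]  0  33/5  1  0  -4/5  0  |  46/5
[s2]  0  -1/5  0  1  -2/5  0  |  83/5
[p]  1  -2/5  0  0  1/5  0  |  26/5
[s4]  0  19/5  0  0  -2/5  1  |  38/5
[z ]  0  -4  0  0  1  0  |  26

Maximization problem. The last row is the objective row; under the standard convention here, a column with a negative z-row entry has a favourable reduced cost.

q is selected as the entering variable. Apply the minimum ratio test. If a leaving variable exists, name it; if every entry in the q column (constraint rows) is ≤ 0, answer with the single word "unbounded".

Ratios: row 1 (s1): (46/5)/(33/5) = 46/33; row 2 (s2): entry -1/5 ≤ 0, skip; row 3 (p): entry -2/5 ≤ 0, skip; row 4 (s4): (38/5)/(19/5) = 2.
Minimum ratio is in the s1 row, so s1 leaves.

s1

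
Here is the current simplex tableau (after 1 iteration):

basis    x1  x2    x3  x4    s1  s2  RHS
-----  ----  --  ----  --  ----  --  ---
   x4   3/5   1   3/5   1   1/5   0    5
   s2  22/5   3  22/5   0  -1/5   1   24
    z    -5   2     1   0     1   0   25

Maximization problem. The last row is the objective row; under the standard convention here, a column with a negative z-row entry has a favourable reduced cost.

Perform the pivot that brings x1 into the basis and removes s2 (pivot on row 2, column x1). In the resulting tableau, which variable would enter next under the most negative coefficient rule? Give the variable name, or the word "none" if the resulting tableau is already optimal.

none

Pivot element 22/5. New z-row = old z-row − (-5)·(row 2/(22/5)).
Updated z-row coefficients: x1: 0, x2: 119/22, x3: 6, x4: 0, s1: 17/22, s2: 25/22.
No coefficient is strictly negative; the tableau after this pivot is optimal.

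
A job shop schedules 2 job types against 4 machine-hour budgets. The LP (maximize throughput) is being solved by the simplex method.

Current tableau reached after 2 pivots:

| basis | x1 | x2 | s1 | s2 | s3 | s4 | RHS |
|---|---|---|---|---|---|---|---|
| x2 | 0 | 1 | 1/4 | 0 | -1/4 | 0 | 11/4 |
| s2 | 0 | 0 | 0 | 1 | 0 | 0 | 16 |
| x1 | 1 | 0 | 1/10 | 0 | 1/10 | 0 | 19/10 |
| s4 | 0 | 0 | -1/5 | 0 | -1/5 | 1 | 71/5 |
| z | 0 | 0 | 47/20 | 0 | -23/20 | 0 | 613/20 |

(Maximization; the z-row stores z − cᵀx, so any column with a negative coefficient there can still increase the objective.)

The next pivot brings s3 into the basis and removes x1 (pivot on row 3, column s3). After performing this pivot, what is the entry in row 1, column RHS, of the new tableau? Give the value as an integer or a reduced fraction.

Pivot element is row 3, column s3: 1/10.
Normalize row 3: new (row 3, RHS) = (19/10)/(1/10) = 19.
row 1 ← row 1 − (-1/4)·(new row 3): 11/4 − (-1/4)·19 = 15/2.

15/2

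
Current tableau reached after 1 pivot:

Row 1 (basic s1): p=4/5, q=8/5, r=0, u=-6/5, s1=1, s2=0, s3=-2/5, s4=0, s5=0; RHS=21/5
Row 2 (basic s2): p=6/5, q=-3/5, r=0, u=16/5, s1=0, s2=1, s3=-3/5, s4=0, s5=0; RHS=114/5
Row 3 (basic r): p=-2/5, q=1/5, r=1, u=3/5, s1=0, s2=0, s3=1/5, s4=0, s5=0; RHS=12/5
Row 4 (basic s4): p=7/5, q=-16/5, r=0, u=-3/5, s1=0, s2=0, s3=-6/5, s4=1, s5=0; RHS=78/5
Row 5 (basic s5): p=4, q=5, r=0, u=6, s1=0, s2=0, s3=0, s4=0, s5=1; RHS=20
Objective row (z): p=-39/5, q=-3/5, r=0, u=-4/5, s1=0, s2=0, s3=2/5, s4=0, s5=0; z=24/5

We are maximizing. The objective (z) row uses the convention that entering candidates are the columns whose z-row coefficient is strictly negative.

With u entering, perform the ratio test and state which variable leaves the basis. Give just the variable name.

s5

Ratios: row 1 (s1): entry -6/5 ≤ 0, skip; row 2 (s2): (114/5)/(16/5) = 57/8; row 3 (r): (12/5)/(3/5) = 4; row 4 (s4): entry -3/5 ≤ 0, skip; row 5 (s5): 20/6 = 10/3.
Minimum ratio 10/3 is in the s5 row, so s5 leaves.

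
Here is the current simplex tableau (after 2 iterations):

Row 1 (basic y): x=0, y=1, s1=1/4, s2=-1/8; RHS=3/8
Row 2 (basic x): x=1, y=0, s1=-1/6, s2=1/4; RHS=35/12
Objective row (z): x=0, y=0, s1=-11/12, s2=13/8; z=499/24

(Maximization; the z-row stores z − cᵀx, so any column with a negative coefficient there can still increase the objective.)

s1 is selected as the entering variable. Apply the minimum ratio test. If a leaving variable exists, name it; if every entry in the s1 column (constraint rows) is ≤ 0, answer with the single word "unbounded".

y

Ratios: row 1 (y): (3/8)/(1/4) = 3/2; row 2 (x): entry -1/6 ≤ 0, skip.
Minimum ratio is in the y row, so y leaves.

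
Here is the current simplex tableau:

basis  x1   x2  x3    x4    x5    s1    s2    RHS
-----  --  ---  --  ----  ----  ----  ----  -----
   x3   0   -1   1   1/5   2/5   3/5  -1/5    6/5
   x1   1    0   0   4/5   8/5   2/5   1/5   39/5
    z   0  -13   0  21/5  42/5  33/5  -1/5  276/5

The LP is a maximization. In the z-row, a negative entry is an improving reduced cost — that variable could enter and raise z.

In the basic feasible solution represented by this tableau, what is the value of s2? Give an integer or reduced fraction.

0

s2 is nonbasic (not in the basis column), so its value in the current BFS is 0.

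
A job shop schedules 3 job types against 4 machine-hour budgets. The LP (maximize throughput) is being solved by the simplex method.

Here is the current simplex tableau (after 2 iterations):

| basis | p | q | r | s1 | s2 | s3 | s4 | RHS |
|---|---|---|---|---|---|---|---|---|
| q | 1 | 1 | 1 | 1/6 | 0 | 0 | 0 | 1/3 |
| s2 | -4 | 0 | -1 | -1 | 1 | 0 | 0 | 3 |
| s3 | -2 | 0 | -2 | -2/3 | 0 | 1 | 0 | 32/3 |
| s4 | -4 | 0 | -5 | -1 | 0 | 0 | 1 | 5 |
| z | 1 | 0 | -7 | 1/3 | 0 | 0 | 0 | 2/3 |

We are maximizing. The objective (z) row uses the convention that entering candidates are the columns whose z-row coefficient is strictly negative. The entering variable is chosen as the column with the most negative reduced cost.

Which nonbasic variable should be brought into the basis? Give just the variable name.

Objective-row coefficients: p: 1, q: 0, r: -7, s1: 1/3, s2: 0, s3: 0, s4: 0.
The most negative is -7 in column r, so r enters.

r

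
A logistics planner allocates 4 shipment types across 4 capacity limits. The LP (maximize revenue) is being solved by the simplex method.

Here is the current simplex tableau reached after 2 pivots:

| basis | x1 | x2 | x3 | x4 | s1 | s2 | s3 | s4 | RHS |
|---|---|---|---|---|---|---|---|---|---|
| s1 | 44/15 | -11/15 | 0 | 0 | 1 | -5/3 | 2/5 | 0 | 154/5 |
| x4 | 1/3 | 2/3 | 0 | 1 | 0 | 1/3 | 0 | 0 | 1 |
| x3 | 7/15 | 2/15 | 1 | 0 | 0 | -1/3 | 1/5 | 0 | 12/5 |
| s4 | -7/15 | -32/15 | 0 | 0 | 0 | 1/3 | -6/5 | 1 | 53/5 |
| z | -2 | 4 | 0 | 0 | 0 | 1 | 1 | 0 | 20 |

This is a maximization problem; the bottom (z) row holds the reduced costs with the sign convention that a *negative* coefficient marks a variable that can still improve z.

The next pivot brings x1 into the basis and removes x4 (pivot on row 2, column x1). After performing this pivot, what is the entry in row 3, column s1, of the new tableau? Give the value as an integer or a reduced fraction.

0

Pivot element is row 2, column x1: 1/3.
Normalize row 2: new (row 2, s1) = 0/(1/3) = 0.
row 3 ← row 3 − (7/15)·(new row 2): 0 − (7/15)·0 = 0.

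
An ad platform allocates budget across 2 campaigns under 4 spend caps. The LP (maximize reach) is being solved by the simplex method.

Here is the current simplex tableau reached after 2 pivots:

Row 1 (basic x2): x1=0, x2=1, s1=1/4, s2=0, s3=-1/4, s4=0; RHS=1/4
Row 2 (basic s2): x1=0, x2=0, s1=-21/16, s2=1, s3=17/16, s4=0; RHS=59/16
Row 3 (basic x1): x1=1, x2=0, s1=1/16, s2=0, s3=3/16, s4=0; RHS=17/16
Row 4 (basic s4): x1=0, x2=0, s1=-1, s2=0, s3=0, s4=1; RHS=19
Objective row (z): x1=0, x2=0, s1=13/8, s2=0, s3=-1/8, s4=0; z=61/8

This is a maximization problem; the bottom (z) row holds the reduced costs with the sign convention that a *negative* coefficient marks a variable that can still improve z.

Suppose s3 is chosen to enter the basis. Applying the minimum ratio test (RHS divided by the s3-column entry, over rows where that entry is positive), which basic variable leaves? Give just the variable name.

s2

Ratios: row 1 (x2): entry -1/4 ≤ 0, skip; row 2 (s2): (59/16)/(17/16) = 59/17; row 3 (x1): (17/16)/(3/16) = 17/3; row 4 (s4): entry 0 ≤ 0, skip.
Minimum ratio 59/17 is in the s2 row, so s2 leaves.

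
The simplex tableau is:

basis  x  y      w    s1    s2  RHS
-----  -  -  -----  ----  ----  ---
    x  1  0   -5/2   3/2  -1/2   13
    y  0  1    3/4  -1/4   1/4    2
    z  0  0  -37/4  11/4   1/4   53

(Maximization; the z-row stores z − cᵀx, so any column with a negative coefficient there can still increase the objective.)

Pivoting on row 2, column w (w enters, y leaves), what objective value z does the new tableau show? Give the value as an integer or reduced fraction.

Minimum ratio for w: 2/(3/4) = 8/3.
z changes by −(z-row coeff of w)·ratio = −(-37/4)·(8/3) = 74/3.
New z = 53 + (74/3) = 233/3.

233/3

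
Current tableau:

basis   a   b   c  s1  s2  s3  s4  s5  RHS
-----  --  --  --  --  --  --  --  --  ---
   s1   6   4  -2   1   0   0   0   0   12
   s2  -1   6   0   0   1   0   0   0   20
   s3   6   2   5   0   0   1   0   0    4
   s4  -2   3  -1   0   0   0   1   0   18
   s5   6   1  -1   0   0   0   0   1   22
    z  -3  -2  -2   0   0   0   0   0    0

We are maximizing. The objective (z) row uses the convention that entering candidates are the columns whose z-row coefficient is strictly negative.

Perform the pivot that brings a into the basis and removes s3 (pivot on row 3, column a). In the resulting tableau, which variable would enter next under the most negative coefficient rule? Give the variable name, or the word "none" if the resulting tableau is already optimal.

Pivot element 6. New z-row = old z-row − (-3)·(row 3/6).
Updated z-row coefficients: a: 0, b: -1, c: 1/2, s1: 0, s2: 0, s3: 1/2, s4: 0, s5: 0.
The most negative is -1 in column b, so b would enter next.

b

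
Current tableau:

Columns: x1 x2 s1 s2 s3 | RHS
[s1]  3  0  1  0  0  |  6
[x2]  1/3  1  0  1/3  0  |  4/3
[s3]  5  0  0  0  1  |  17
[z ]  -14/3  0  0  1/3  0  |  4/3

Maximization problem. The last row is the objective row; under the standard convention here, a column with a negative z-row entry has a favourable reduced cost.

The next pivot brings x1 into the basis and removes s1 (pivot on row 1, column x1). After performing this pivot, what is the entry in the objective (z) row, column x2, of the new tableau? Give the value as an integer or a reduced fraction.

0

Pivot element is row 1, column x1: 3.
Normalize row 1: new (row 1, x2) = 0/3 = 0.
z-row ← z-row − (-14/3)·(new row 1): 0 − (-14/3)·0 = 0.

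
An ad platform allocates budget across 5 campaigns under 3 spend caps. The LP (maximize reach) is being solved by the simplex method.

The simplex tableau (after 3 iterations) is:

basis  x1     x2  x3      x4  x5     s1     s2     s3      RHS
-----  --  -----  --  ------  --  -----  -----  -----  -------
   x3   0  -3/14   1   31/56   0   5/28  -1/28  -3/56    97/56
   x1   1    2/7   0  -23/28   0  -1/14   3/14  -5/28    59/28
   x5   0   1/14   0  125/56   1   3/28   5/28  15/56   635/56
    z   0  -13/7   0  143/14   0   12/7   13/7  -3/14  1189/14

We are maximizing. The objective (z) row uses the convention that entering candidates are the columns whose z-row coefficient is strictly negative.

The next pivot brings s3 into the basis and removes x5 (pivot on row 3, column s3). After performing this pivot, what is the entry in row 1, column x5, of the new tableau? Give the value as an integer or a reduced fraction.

Pivot element is row 3, column s3: 15/56.
Normalize row 3: new (row 3, x5) = 1/(15/56) = 56/15.
row 1 ← row 1 − (-3/56)·(new row 3): 0 − (-3/56)·(56/15) = 1/5.

1/5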